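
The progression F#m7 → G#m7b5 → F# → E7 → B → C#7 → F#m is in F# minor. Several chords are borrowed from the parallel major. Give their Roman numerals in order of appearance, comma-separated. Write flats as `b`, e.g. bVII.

I, IV

The diatonic triads in F# minor (with V from harmonic minor) are F#m, G#dim, A, Bm, C#, D, E. F#m7, G#m7b5, E7, C#7 and F#m are all diatonic. F# (F#–A#–C#) doesn't fit — on degree 1 F# minor would have F#m (i). F# is the degree-1 chord of F# major, so it is the borrowed I. B (B–D#–F#) is not: scale degree 4 in F# minor carries Bm (iv). In F# major the chord on that degree is B, so here it functions as IV, borrowed from the parallel major.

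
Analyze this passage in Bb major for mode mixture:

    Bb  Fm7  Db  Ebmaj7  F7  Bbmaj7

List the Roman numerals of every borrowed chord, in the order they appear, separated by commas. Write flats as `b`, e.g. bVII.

In Bb major the diatonic chords are Bb, Cm, Dm, Eb, F, Gm, Adim. Bb, Ebmaj7, F7 and Bbmaj7 are all diatonic. Fm7 (F–Ab–C–Eb) is not: scale degree 5 in Bb major carries F (V). In Bb minor the chord on that degree is Fm7, so here it functions as v7, borrowed from the parallel minor. Db (Db–F–Ab) doesn't fit — on degree 3 Bb major would have Dm (iii). Db is the degree-3 chord of Bb minor, so it is the borrowed bIII.

v7, bIII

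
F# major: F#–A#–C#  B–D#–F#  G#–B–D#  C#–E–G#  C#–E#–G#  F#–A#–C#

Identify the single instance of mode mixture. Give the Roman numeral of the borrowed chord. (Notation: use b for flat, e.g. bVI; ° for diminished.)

F# major has the diatonic set F#, G#m, A#m, B, C#, D#m, E#dim. Of the given chords, F#–A#–C# = F#, B–D#–F# = B, G#–B–D# = G#m and C#–E#–G# = C# are diatonic. But C#–E–G# is foreign: the diatonic V on degree 5 is C#, whereas C#m comes from F# minor. It is labeled v.

v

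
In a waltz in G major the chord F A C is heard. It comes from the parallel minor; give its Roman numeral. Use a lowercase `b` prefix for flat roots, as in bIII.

bVII

In G major scale degree 7 is F#; F is its lowered form, from G minor. Diatonically G major has F#dim (vii°) on that degree; F–A–C is instead the major chord native to G minor, so it takes the label bVII.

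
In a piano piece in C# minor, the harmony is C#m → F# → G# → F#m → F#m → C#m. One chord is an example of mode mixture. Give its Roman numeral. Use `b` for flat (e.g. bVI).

C# minor has the diatonic set C#m, D#dim, E, F#m, G#, A, B (with V from harmonic minor). Of the given chords, C#m, G# and F#m are diatonic. But F# (F#–A#–C#) is foreign: the diatonic iv on degree 4 is F#m, whereas F# comes from C# major. It is labeled IV.

IV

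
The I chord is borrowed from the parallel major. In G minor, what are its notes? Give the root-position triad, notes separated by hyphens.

I is built on scale degree 1, which is G in both G minor and its parallel. Building the major chord from the parallel major on G: G–B–D.

G-B-D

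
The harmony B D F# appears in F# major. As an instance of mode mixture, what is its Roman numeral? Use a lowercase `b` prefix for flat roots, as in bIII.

iv

B is scale degree 4 in F# major. Diatonically F# major has B (IV) on that degree; B–D–F# is instead the minor chord native to F# minor, so it takes the label iv.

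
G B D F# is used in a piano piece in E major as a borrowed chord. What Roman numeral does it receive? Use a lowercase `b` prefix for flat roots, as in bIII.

In E major scale degree 3 is G#; G is its lowered form, from E minor. Diatonically E major has G#m (iii) on that degree; G–B–D–F# is instead the major-seventh chord native to E minor, so it takes the label bIIImaj7.

bIIImaj7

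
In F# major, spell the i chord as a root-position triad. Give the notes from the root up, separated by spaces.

F# A C#

The root, F#, is scale degree 1 — the same note in F# major and F# minor; only the chord quality changes. Stacking thirds in F# minor on F# gives F#–A–C#.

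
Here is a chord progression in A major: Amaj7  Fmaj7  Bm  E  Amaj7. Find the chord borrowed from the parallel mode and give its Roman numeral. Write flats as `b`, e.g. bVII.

bVImaj7

The diatonic triads in A major are A, Bm, C#m, D, E, F#m, G#dim. Amaj7, Bm and E all belong to that set. Fmaj7 (F–A–C–E) is not: scale degree 6 in A major carries F#m (vi). In A minor the chord on that degree is Fmaj7, so here it functions as bVImaj7, borrowed from the parallel minor.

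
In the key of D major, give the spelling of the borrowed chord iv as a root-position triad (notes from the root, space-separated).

G Bb D

The root, G, is scale degree 4 — the same note in D major and D minor; only the chord quality changes. Stacking thirds in D minor on G gives G–Bb–D.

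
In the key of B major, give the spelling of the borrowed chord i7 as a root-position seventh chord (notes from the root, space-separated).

The root, B, is scale degree 1 — the same note in B major and B minor; only the chord quality changes. Stacking thirds in B minor on B gives B–D–F#–A.

B D F# A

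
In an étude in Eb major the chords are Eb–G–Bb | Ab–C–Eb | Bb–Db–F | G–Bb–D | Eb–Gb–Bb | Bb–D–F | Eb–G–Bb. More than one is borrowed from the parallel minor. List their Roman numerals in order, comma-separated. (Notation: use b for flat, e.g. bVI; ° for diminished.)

In Eb major the diatonic chords are Eb, Fm, Gm, Ab, Bb, Cm, Ddim. Eb–G–Bb = Eb, Ab–C–Eb = Ab, G–Bb–D = Gm and Bb–D–F = Bb all belong to that set. Bb–Db–F is not: scale degree 5 in Eb major carries Bb (V). In Eb minor the chord on that degree is Bbm, so here it functions as v, borrowed from the parallel minor. But Eb–Gb–Bb is foreign: the diatonic I on degree 1 is Eb, whereas Ebm comes from Eb minor. It is labeled i.

v, i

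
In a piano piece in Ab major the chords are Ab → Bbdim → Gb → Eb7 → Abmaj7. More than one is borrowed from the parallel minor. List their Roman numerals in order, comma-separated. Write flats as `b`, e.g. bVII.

The diatonic triads in Ab major are Ab, Bbm, Cm, Db, Eb, Fm, Gdim. Ab, Eb7 and Abmaj7 are all diatonic. But Bbdim (Bb–Db–Fb) is foreign: the diatonic ii on degree 2 is Bbm, whereas Bbdim comes from Ab minor. It is labeled ii°. But Gb (Gb–Bb–Db) is foreign: the diatonic vii° on degree 7 is Gdim, whereas Gb comes from Ab minor. It is labeled bVII.

ii°, bVII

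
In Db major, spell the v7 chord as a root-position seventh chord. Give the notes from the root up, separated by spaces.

v7 is built on scale degree 5, which is Ab in both Db major and its parallel. In Db minor the chord on Ab is Ab–Cb–Eb–Gb.

Ab Cb Eb Gb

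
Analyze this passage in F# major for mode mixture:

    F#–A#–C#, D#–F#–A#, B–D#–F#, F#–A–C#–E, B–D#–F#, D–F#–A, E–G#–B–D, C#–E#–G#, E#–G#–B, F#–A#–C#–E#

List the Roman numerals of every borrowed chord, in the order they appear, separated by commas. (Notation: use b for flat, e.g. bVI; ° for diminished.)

In F# major the diatonic chords are F#, G#m, A#m, B, C#, D#m, E#dim. Of the given chords, F#–A#–C# = F#, D#–F#–A# = D#m, B–D#–F# = B, C#–E#–G# = C#, E#–G#–B = E#dim and F#–A#–C#–E# = F#maj7 are diatonic. But F#–A–C#–E is foreign: the diatonic I on degree 1 is F#, whereas F#m7 comes from F# minor. It is labeled i7. D–F#–A doesn't fit — on degree 6 F# major would have D#m (vi). D is the degree-6 chord of F# minor, so it is the borrowed bVI. But E–G#–B–D is foreign: the diatonic vii° on degree 7 is E#dim, whereas E7 comes from F# minor. It is labeled bVII7.

i7, bVI, bVII7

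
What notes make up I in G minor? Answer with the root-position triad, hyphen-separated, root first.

I is built on scale degree 1, which is G in both G minor and its parallel. In G major the chord on G is G–B–D.

G-B-D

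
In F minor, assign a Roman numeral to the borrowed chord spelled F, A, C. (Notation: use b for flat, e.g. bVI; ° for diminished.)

I

F is scale degree 1 in F minor. Diatonically F minor has Fm (i) on that degree; F–A–C is instead the major chord native to F major, so it takes the label I.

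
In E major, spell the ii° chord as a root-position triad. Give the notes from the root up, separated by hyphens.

The root, F#, is scale degree 2 — the same note in E major and E minor; only the chord quality changes. Building the diminished chord from the parallel minor on F#: F#–A–C.

F#-A-C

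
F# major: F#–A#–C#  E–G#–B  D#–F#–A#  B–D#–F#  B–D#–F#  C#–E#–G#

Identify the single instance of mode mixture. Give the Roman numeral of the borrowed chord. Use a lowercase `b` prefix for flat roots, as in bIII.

F# major has the diatonic set F#, G#m, A#m, B, C#, D#m, E#dim. F#–A#–C# = F#, D#–F#–A# = D#m, B–D#–F# = B and C#–E#–G# = C# are all diatonic. But E–G#–B is foreign: the diatonic vii° on degree 7 is E#dim, whereas E comes from F# minor. It is labeled bVII.

bVII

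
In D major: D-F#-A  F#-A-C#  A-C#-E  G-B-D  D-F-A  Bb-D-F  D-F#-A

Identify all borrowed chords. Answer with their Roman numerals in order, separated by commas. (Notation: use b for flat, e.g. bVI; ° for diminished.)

D major has the diatonic set D, Em, F#m, G, A, Bm, C#dim. D–F#–A = D, F#–A–C# = F#m, A–C#–E = A and G–B–D = G are all diatonic. D–F–A is not: scale degree 1 in D major carries D (I). In D minor the chord on that degree is Dm, so here it functions as i, borrowed from the parallel minor. Bb–D–F doesn't fit — on degree 6 D major would have Bm (vi). Bb is the degree-6 chord of D minor, so it is the borrowed bVI.

i, bVI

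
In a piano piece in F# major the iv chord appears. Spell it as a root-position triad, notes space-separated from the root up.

B D F#

The root, B, is scale degree 4 — the same note in F# major and F# minor; only the chord quality changes. Building the minor chord from the parallel minor on B: B–D–F#.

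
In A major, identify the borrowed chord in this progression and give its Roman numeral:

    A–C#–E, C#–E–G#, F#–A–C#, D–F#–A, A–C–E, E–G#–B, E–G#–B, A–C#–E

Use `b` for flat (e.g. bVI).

i

In A major the diatonic chords are A, Bm, C#m, D, E, F#m, G#dim. Of the given chords, A–C#–E = A, C#–E–G# = C#m, F#–A–C# = F#m, D–F#–A = D and E–G#–B = E are diatonic. But A–C–E is foreign: the diatonic I on degree 1 is A, whereas Am comes from A minor. It is labeled i.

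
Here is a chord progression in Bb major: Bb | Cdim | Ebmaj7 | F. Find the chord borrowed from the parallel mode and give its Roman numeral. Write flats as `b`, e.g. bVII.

ii°

Bb major has the diatonic set Bb, Cm, Dm, Eb, F, Gm, Adim. Bb, Ebmaj7 and F all belong to that set. Cdim (C–Eb–Gb) doesn't fit — on degree 2 Bb major would have Cm (ii). Cdim is the degree-2 chord of Bb minor, so it is the borrowed ii°.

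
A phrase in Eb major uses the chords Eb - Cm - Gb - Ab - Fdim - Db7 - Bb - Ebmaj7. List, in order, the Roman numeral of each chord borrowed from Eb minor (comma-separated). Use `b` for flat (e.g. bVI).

bIII, ii°, bVII7

Eb major has the diatonic set Eb, Fm, Gm, Ab, Bb, Cm, Ddim. Eb, Cm, Ab, Bb and Ebmaj7 are all diatonic. Gb (Gb–Bb–Db) doesn't fit — on degree 3 Eb major would have Gm (iii). Gb is the degree-3 chord of Eb minor, so it is the borrowed bIII. But Fdim (F–Ab–Cb) is foreign: the diatonic ii on degree 2 is Fm, whereas Fdim comes from Eb minor. It is labeled ii°. Db7 (Db–F–Ab–Cb) doesn't fit — on degree 7 Eb major would have Ddim (vii°). Db7 is the degree-7 chord of Eb minor, so it is the borrowed bVII7.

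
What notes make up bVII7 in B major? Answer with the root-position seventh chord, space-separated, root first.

Scale degree 7 in B major is A#. bVII7 uses the lowered form, A, taken from B minor. In B minor the chord on A is A–C#–E–G.

A C# E G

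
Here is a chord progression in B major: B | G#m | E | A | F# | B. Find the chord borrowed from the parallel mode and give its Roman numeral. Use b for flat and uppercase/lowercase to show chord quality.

B major has the diatonic set B, C#m, D#m, E, F#, G#m, A#dim. B, G#m, E and F# are all diatonic. A (A–C#–E) is not: scale degree 7 in B major carries A#dim (vii°). In B minor the chord on that degree is A, so here it functions as bVII, borrowed from the parallel minor.

bVII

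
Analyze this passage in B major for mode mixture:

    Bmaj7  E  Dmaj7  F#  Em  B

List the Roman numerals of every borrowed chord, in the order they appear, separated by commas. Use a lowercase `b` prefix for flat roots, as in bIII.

B major has the diatonic set B, C#m, D#m, E, F#, G#m, A#dim. Bmaj7, E, F# and B all belong to that set. But Dmaj7 (D–F#–A–C#) is foreign: the diatonic iii on degree 3 is D#m, whereas Dmaj7 comes from B minor. It is labeled bIIImaj7. Em (E–G–B) is not: scale degree 4 in B major carries E (IV). In B minor the chord on that degree is Em, so here it functions as iv, borrowed from the parallel minor.

bIIImaj7, iv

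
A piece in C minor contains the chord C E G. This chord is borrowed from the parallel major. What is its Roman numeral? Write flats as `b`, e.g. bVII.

The root C is the diatonic 1st degree of C minor; the borrowing shows in the chord quality. The diatonic chord on degree 1 would be Cm (i), but C–E–G is the major chord from C major. As a borrowed chord it is labeled I.

I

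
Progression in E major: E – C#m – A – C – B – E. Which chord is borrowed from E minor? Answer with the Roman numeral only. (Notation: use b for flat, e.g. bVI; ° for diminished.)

E major has the diatonic set E, F#m, G#m, A, B, C#m, D#dim. E, C#m, A and B are all diatonic. C (C–E–G) doesn't fit — on degree 6 E major would have C#m (vi). C is the degree-6 chord of E minor, so it is the borrowed bVI.

bVI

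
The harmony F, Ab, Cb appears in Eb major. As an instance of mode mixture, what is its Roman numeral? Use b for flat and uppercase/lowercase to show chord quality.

ii°

F is scale degree 2 in Eb major. Diatonically Eb major has Fm (ii) on that degree; F–Ab–Cb is instead the diminished chord native to Eb minor, so it takes the label ii°.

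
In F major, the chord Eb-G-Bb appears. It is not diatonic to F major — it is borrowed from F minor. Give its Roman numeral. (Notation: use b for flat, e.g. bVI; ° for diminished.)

bVII

Eb is the lowered form of scale degree 7 in F major (the diatonic degree 7 is E). Eb–G–Bb is a major chord — the form found in F minor, not the diatonic vii° (Edim). Borrowed into F major it is written bVII.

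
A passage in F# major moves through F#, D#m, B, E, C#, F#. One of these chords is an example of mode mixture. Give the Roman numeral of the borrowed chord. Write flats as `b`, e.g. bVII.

In F# major the diatonic chords are F#, G#m, A#m, B, C#, D#m, E#dim. F#, D#m, B and C# all belong to that set. But E (E–G#–B) is foreign: the diatonic vii° on degree 7 is E#dim, whereas E comes from F# minor. It is labeled bVII.

bVII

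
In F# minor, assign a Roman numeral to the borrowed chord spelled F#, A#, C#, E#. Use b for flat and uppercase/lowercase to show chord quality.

The root F# is the diatonic 1st degree of F# minor; the borrowing shows in the chord quality. Diatonically F# minor has F#m (i) on that degree; F#–A#–C#–E# is instead the major-seventh chord native to F# major, so it takes the label Imaj7.

Imaj7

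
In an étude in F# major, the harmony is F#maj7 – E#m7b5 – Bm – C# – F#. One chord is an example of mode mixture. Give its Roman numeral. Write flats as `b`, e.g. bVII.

iv

In F# major the diatonic chords are F#, G#m, A#m, B, C#, D#m, E#dim. F#maj7, E#m7b5, C# and F# all belong to that set. Bm (B–D–F#) doesn't fit — on degree 4 F# major would have B (IV). Bm is the degree-4 chord of F# minor, so it is the borrowed iv.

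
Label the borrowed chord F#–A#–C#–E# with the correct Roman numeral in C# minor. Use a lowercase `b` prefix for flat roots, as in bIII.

F# is scale degree 4 in C# minor. F#–A#–C#–E# is a major-seventh chord — the form found in C# major, not the diatonic iv (F#m). Borrowed into C# minor it is written IVmaj7.

IVmaj7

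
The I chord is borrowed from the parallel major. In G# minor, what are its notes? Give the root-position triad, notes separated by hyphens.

G#-B#-D#

The root, G#, is scale degree 1 — the same note in G# minor and G# major; only the chord quality changes. In G# major the chord on G# is G#–B#–D#.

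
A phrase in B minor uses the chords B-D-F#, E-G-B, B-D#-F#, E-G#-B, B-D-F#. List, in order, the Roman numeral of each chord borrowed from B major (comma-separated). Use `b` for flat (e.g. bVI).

I, IV

In B minor (with V from harmonic minor) the diatonic chords are Bm, C#dim, D, Em, F#, G, A. B–D–F# = Bm and E–G–B = Em are both diatonic. B–D#–F# doesn't fit — on degree 1 B minor would have Bm (i). B is the degree-1 chord of B major, so it is the borrowed I. But E–G#–B is foreign: the diatonic iv on degree 4 is Em, whereas E comes from B major. It is labeled IV.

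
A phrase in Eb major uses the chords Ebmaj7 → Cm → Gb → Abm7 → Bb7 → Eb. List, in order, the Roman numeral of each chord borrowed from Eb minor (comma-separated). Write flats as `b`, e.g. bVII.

bIII, iv7

Eb major has the diatonic set Eb, Fm, Gm, Ab, Bb, Cm, Ddim. Of the given chords, Ebmaj7, Cm, Bb7 and Eb are diatonic. Gb (Gb–Bb–Db) doesn't fit — on degree 3 Eb major would have Gm (iii). Gb is the degree-3 chord of Eb minor, so it is the borrowed bIII. Abm7 (Ab–Cb–Eb–Gb) doesn't fit — on degree 4 Eb major would have Ab (IV). Abm7 is the degree-4 chord of Eb minor, so it is the borrowed iv7.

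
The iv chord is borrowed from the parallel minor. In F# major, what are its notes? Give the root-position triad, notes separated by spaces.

B D F#

The root, B, is scale degree 4 — the same note in F# major and F# minor; only the chord quality changes. In F# minor the chord on B is B–D–F#.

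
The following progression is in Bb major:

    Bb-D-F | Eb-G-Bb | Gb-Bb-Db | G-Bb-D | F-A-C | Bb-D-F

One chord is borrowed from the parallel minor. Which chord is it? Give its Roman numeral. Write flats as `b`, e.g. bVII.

bVI

Bb major has the diatonic set Bb, Cm, Dm, Eb, F, Gm, Adim. Bb–D–F = Bb, Eb–G–Bb = Eb, G–Bb–D = Gm and F–A–C = F all belong to that set. Gb–Bb–Db is not: scale degree 6 in Bb major carries Gm (vi). In Bb minor the chord on that degree is Gb, so here it functions as bVI, borrowed from the parallel minor.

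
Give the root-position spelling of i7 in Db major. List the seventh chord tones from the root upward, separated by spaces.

Db Fb Ab Cb

i7 is built on scale degree 1, which is Db in both Db major and its parallel. Stacking thirds in Db minor on Db gives Db–Fb–Ab–Cb.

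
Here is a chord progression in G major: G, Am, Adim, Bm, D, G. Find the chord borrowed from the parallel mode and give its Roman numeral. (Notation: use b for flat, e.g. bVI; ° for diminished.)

ii°

G major has the diatonic set G, Am, Bm, C, D, Em, F#dim. Of the given chords, G, Am, Bm and D are diatonic. But Adim (A–C–Eb) is foreign: the diatonic ii on degree 2 is Am, whereas Adim comes from G minor. It is labeled ii°.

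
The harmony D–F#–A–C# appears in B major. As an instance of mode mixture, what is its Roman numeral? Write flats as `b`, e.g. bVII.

bIIImaj7

D is the lowered form of scale degree 3 in B major (the diatonic degree 3 is D#). D–F#–A–C# is a major-seventh chord — the form found in B minor, not the diatonic iii (D#m). Borrowed into B major it is written bIIImaj7.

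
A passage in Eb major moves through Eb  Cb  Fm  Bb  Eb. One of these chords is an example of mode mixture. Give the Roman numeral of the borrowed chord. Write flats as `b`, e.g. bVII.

Eb major has the diatonic set Eb, Fm, Gm, Ab, Bb, Cm, Ddim. Eb, Fm and Bb are all diatonic. But Cb (Cb–Eb–Gb) is foreign: the diatonic vi on degree 6 is Cm, whereas Cb comes from Eb minor. It is labeled bVI.

bVI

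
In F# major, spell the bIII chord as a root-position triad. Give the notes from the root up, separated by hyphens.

A-C#-E

Scale degree 3 in F# major is A#. bIII uses the lowered form, A, taken from F# minor. Stacking thirds in F# minor on A gives A–C#–E.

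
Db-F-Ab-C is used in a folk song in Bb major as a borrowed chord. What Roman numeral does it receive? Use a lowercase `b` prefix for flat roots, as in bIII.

bIIImaj7

Db is the lowered form of scale degree 3 in Bb major (the diatonic degree 3 is D). Db–F–Ab–C is a major-seventh chord — the form found in Bb minor, not the diatonic iii (Dm). Borrowed into Bb major it is written bIIImaj7.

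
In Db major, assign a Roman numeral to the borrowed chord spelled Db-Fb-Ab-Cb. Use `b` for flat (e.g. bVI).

i7

The root Db is the diatonic 1st degree of Db major; the borrowing shows in the chord quality. The diatonic chord on degree 1 would be Db (I), but Db–Fb–Ab–Cb is the minor-seventh chord from Db minor. As a borrowed chord it is labeled i7.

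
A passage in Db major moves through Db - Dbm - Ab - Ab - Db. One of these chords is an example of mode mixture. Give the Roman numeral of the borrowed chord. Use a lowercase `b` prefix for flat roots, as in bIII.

Db major has the diatonic set Db, Ebm, Fm, Gb, Ab, Bbm, Cdim. Db and Ab both belong to that set. But Dbm (Db–Fb–Ab) is foreign: the diatonic I on degree 1 is Db, whereas Dbm comes from Db minor. It is labeled i.

i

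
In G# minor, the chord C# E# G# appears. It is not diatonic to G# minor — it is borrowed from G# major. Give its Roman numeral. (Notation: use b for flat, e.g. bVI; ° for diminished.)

IV

C# is scale degree 4 in G# minor. Diatonically G# minor has C#m (iv) on that degree; C#–E#–G# is instead the major chord native to G# major, so it takes the label IV.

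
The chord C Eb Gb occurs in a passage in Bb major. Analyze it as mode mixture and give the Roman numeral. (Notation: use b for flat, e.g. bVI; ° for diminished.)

The root C is the diatonic 2nd degree of Bb major; the borrowing shows in the chord quality. The diatonic chord on degree 2 would be Cm (ii), but C–Eb–Gb is the diminished chord from Bb minor. As a borrowed chord it is labeled ii°.

ii°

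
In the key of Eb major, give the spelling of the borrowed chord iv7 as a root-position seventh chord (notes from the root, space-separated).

iv7 is built on scale degree 4, which is Ab in both Eb major and its parallel. Building the minor-seventh chord from the parallel minor on Ab: Ab–Cb–Eb–Gb.

Ab Cb Eb Gb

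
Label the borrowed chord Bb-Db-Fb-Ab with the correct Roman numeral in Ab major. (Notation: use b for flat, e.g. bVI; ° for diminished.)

Bb is scale degree 2 in Ab major. Bb–Db–Fb–Ab is a half-diminished-seventh chord — the form found in Ab minor, not the diatonic ii (Bbm). Borrowed into Ab major it is written iiø7.

iiø7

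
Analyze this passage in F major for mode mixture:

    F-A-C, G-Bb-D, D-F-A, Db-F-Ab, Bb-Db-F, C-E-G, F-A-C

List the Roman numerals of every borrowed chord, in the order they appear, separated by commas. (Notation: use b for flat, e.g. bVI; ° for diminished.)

bVI, iv

F major has the diatonic set F, Gm, Am, Bb, C, Dm, Edim. F–A–C = F, G–Bb–D = Gm, D–F–A = Dm and C–E–G = C all belong to that set. But Db–F–Ab is foreign: the diatonic vi on degree 6 is Dm, whereas Db comes from F minor. It is labeled bVI. Bb–Db–F doesn't fit — on degree 4 F major would have Bb (IV). Bbm is the degree-4 chord of F minor, so it is the borrowed iv.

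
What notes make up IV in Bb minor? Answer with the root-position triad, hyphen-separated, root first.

Eb-G-Bb

The root, Eb, is scale degree 4 — the same note in Bb minor and Bb major; only the chord quality changes. Stacking thirds in Bb major on Eb gives Eb–G–Bb.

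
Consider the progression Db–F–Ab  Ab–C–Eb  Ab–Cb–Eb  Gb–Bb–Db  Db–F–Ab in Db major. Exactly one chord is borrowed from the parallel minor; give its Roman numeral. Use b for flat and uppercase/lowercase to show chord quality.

Db major has the diatonic set Db, Ebm, Fm, Gb, Ab, Bbm, Cdim. Db–F–Ab = Db, Ab–C–Eb = Ab and Gb–Bb–Db = Gb are all diatonic. Ab–Cb–Eb is not: scale degree 5 in Db major carries Ab (V). In Db minor the chord on that degree is Abm, so here it functions as v, borrowed from the parallel minor.

v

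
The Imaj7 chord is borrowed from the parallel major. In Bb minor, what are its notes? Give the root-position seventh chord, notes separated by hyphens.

Bb-D-F-A

The root, Bb, is scale degree 1 — the same note in Bb minor and Bb major; only the chord quality changes. In Bb major the chord on Bb is Bb–D–F–A.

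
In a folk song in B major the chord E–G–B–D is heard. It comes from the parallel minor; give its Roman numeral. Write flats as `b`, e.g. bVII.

iv7

E is scale degree 4 in B major. Diatonically B major has E (IV) on that degree; E–G–B–D is instead the minor-seventh chord native to B minor, so it takes the label iv7.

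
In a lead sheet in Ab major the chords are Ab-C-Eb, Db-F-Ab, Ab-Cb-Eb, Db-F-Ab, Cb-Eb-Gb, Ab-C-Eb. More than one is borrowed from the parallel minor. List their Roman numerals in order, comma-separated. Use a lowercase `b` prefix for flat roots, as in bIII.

i, bIII

Ab major has the diatonic set Ab, Bbm, Cm, Db, Eb, Fm, Gdim. Of the given chords, Ab–C–Eb = Ab and Db–F–Ab = Db are diatonic. Ab–Cb–Eb doesn't fit — on degree 1 Ab major would have Ab (I). Abm is the degree-1 chord of Ab minor, so it is the borrowed i. Cb–Eb–Gb doesn't fit — on degree 3 Ab major would have Cm (iii). Cb is the degree-3 chord of Ab minor, so it is the borrowed bIII.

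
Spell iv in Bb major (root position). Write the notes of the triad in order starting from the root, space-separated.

Eb Gb Bb

The root, Eb, is scale degree 4 — the same note in Bb major and Bb minor; only the chord quality changes. Building the minor chord from the parallel minor on Eb: Eb–Gb–Bb.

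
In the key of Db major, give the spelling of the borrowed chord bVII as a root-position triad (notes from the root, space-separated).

Cb Eb Gb

bVII is built on the lowered scale degree 7. In Db major degree 7 is C; lowered it becomes Cb. In Db minor the chord on Cb is Cb–Eb–Gb.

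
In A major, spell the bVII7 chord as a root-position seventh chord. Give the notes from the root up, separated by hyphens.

G-B-D-F

bVII7 is built on the lowered scale degree 7. In A major degree 7 is G#; lowered it becomes G. Building the dominant-seventh chord from the parallel minor on G: G–B–D–F.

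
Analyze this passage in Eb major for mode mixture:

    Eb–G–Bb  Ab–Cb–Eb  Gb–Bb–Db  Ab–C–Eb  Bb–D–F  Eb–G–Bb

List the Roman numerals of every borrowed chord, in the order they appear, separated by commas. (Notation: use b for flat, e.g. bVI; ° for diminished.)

iv, bIII

The diatonic triads in Eb major are Eb, Fm, Gm, Ab, Bb, Cm, Ddim. Eb–G–Bb = Eb, Ab–C–Eb = Ab and Bb–D–F = Bb all belong to that set. Ab–Cb–Eb is not: scale degree 4 in Eb major carries Ab (IV). In Eb minor the chord on that degree is Abm, so here it functions as iv, borrowed from the parallel minor. Gb–Bb–Db is not: scale degree 3 in Eb major carries Gm (iii). In Eb minor the chord on that degree is Gb, so here it functions as bIII, borrowed from the parallel minor.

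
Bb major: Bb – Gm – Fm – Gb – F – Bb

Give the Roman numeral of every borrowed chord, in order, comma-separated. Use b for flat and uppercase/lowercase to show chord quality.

v, bVI

The diatonic triads in Bb major are Bb, Cm, Dm, Eb, F, Gm, Adim. Bb, Gm and F all belong to that set. But Fm (F–Ab–C) is foreign: the diatonic V on degree 5 is F, whereas Fm comes from Bb minor. It is labeled v. Gb (Gb–Bb–Db) doesn't fit — on degree 6 Bb major would have Gm (vi). Gb is the degree-6 chord of Bb minor, so it is the borrowed bVI.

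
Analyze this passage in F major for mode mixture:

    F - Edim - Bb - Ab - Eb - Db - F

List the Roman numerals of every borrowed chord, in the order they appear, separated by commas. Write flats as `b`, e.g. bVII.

The diatonic triads in F major are F, Gm, Am, Bb, C, Dm, Edim. F, Edim and Bb are all diatonic. Ab (Ab–C–Eb) is not: scale degree 3 in F major carries Am (iii). In F minor the chord on that degree is Ab, so here it functions as bIII, borrowed from the parallel minor. But Eb (Eb–G–Bb) is foreign: the diatonic vii° on degree 7 is Edim, whereas Eb comes from F minor. It is labeled bVII. But Db (Db–F–Ab) is foreign: the diatonic vi on degree 6 is Dm, whereas Db comes from F minor. It is labeled bVI.

bIII, bVII, bVI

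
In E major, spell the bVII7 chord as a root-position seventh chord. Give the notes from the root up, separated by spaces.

bVII7 is built on the lowered scale degree 7. In E major degree 7 is D#; lowered it becomes D. Stacking thirds in E minor on D gives D–F#–A–C.

D F# A C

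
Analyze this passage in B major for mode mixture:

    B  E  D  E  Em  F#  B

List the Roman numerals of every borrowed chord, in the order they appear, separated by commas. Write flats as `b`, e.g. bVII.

B major has the diatonic set B, C#m, D#m, E, F#, G#m, A#dim. B, E and F# all belong to that set. D (D–F#–A) is not: scale degree 3 in B major carries D#m (iii). In B minor the chord on that degree is D, so here it functions as bIII, borrowed from the parallel minor. But Em (E–G–B) is foreign: the diatonic IV on degree 4 is E, whereas Em comes from B minor. It is labeled iv.

bIII, iv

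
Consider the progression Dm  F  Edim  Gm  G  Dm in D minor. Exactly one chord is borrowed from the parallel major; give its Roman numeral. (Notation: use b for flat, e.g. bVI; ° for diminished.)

D minor has the diatonic set Dm, Edim, F, Gm, A, Bb, C (with V from harmonic minor). Dm, F, Edim and Gm all belong to that set. But G (G–B–D) is foreign: the diatonic iv on degree 4 is Gm, whereas G comes from D major. It is labeled IV.

IV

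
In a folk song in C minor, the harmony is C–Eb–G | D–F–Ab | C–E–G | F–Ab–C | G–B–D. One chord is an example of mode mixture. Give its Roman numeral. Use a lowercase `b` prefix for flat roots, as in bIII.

I

In C minor (with V from harmonic minor) the diatonic chords are Cm, Ddim, Eb, Fm, G, Ab, Bb. C–Eb–G = Cm, D–F–Ab = Ddim, F–Ab–C = Fm and G–B–D = G all belong to that set. But C–E–G is foreign: the diatonic i on degree 1 is Cm, whereas C comes from C major. It is labeled I.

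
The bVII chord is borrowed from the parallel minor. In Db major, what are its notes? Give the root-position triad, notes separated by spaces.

Cb Eb Gb

bVII is built on the lowered scale degree 7. In Db major degree 7 is C; lowered it becomes Cb. In Db minor the chord on Cb is Cb–Eb–Gb.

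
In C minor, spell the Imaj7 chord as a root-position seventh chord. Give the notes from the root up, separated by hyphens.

The root, C, is scale degree 1 — the same note in C minor and C major; only the chord quality changes. Building the major-seventh chord from the parallel major on C: C–E–G–B.

C-E-G-B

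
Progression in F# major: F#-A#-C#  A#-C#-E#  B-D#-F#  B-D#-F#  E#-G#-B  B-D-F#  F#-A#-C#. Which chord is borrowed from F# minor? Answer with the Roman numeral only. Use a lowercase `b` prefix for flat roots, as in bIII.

iv

F# major has the diatonic set F#, G#m, A#m, B, C#, D#m, E#dim. F#–A#–C# = F#, A#–C#–E# = A#m, B–D#–F# = B and E#–G#–B = E#dim are all diatonic. B–D–F# is not: scale degree 4 in F# major carries B (IV). In F# minor the chord on that degree is Bm, so here it functions as iv, borrowed from the parallel minor.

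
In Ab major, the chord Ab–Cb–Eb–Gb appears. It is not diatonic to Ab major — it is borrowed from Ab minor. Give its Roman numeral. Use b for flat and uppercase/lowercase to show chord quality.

The root Ab is the diatonic 1st degree of Ab major; the borrowing shows in the chord quality. Diatonically Ab major has Ab (I) on that degree; Ab–Cb–Eb–Gb is instead the minor-seventh chord native to Ab minor, so it takes the label i7.

i7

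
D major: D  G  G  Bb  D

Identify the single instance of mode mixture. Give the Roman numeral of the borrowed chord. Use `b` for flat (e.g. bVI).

bVI

D major has the diatonic set D, Em, F#m, G, A, Bm, C#dim. Of the given chords, D and G are diatonic. But Bb (Bb–D–F) is foreign: the diatonic vi on degree 6 is Bm, whereas Bb comes from D minor. It is labeled bVI.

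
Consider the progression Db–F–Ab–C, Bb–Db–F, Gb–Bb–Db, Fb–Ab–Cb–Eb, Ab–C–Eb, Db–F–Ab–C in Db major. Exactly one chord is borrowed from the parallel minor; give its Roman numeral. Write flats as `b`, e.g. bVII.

bIIImaj7

In Db major the diatonic chords are Db, Ebm, Fm, Gb, Ab, Bbm, Cdim. Of the given chords, Db–F–Ab–C = Dbmaj7, Bb–Db–F = Bbm, Gb–Bb–Db = Gb and Ab–C–Eb = Ab are diatonic. Fb–Ab–Cb–Eb is not: scale degree 3 in Db major carries Fm (iii). In Db minor the chord on that degree is Fbmaj7, so here it functions as bIIImaj7, borrowed from the parallel minor.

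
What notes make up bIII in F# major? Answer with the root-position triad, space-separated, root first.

The root of bIII is the lowered 3rd degree: A# becomes A. Building the major chord from the parallel minor on A: A–C#–E.

A C# E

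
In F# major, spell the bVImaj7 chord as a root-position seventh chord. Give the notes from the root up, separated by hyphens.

D-F#-A-C#

The root of bVImaj7 is the lowered 6th degree: D# becomes D. Stacking thirds in F# minor on D gives D–F#–A–C#.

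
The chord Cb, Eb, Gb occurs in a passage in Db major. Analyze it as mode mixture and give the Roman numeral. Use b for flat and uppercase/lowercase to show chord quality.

bVII

Cb is the lowered form of scale degree 7 in Db major (the diatonic degree 7 is C). Cb–Eb–Gb is a major chord — the form found in Db minor, not the diatonic vii° (Cdim). Borrowed into Db major it is written bVII.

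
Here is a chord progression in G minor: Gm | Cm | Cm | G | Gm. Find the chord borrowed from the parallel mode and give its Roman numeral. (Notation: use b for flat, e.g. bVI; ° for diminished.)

I

In G minor (with V from harmonic minor) the diatonic chords are Gm, Adim, Bb, Cm, D, Eb, F. Of the given chords, Gm and Cm are diatonic. But G (G–B–D) is foreign: the diatonic i on degree 1 is Gm, whereas G comes from G major. It is labeled I.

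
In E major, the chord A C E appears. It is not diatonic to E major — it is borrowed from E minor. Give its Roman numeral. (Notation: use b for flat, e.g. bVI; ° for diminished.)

iv

A is scale degree 4 in E major. Diatonically E major has A (IV) on that degree; A–C–E is instead the minor chord native to E minor, so it takes the label iv.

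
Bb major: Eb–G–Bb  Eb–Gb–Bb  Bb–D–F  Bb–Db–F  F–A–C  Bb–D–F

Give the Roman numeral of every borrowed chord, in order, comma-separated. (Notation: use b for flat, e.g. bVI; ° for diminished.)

In Bb major the diatonic chords are Bb, Cm, Dm, Eb, F, Gm, Adim. Eb–G–Bb = Eb, Bb–D–F = Bb and F–A–C = F all belong to that set. Eb–Gb–Bb doesn't fit — on degree 4 Bb major would have Eb (IV). Ebm is the degree-4 chord of Bb minor, so it is the borrowed iv. Bb–Db–F doesn't fit — on degree 1 Bb major would have Bb (I). Bbm is the degree-1 chord of Bb minor, so it is the borrowed i.

iv, i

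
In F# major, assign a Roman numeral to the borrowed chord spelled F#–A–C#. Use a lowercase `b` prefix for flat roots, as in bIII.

F# is scale degree 1 in F# major. Diatonically F# major has F# (I) on that degree; F#–A–C# is instead the minor chord native to F# minor, so it takes the label i.

i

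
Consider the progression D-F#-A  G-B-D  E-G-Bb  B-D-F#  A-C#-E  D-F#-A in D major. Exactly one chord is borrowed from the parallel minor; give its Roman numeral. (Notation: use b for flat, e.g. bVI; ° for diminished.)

ii°

The diatonic triads in D major are D, Em, F#m, G, A, Bm, C#dim. Of the given chords, D–F#–A = D, G–B–D = G, B–D–F# = Bm and A–C#–E = A are diatonic. E–G–Bb is not: scale degree 2 in D major carries Em (ii). In D minor the chord on that degree is Edim, so here it functions as ii°, borrowed from the parallel minor.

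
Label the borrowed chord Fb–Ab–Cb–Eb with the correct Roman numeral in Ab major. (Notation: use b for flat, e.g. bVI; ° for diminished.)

bVImaj7

In Ab major scale degree 6 is F; Fb is its lowered form, from Ab minor. Diatonically Ab major has Fm (vi) on that degree; Fb–Ab–Cb–Eb is instead the major-seventh chord native to Ab minor, so it takes the label bVImaj7.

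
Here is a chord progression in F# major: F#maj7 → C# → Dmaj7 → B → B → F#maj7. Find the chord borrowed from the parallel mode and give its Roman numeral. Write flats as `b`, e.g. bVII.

bVImaj7

The diatonic triads in F# major are F#, G#m, A#m, B, C#, D#m, E#dim. Of the given chords, F#maj7, C# and B are diatonic. Dmaj7 (D–F#–A–C#) doesn't fit — on degree 6 F# major would have D#m (vi). Dmaj7 is the degree-6 chord of F# minor, so it is the borrowed bVImaj7.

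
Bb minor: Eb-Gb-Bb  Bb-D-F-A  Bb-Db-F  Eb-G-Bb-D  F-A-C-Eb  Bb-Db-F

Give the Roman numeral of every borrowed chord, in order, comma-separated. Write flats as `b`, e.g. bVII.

Imaj7, IVmaj7

Bb minor has the diatonic set Bbm, Cdim, Db, Ebm, F, Gb, Ab (with V from harmonic minor). Eb–Gb–Bb = Ebm, Bb–Db–F = Bbm and F–A–C–Eb = F7 are all diatonic. Bb–D–F–A is not: scale degree 1 in Bb minor carries Bbm (i). In Bb major the chord on that degree is Bbmaj7, so here it functions as Imaj7, borrowed from the parallel major. Eb–G–Bb–D is not: scale degree 4 in Bb minor carries Ebm (iv). In Bb major the chord on that degree is Ebmaj7, so here it functions as IVmaj7, borrowed from the parallel major.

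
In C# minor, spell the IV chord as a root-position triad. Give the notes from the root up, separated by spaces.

The root, F#, is scale degree 4 — the same note in C# minor and C# major; only the chord quality changes. In C# major the chord on F# is F#–A#–C#.

F# A# C#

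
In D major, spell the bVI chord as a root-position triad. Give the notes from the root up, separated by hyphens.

The root of bVI is the lowered 6th degree: B becomes Bb. Stacking thirds in D minor on Bb gives Bb–D–F.

Bb-D-F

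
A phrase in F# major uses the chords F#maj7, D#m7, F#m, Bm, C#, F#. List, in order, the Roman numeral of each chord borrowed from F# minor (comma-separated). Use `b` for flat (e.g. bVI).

i, iv

F# major has the diatonic set F#, G#m, A#m, B, C#, D#m, E#dim. F#maj7, D#m7, C# and F# all belong to that set. But F#m (F#–A–C#) is foreign: the diatonic I on degree 1 is F#, whereas F#m comes from F# minor. It is labeled i. Bm (B–D–F#) is not: scale degree 4 in F# major carries B (IV). In F# minor the chord on that degree is Bm, so here it functions as iv, borrowed from the parallel minor.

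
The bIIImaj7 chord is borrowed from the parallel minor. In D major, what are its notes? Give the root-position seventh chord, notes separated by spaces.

F A C E

bIIImaj7 is built on the lowered scale degree 3. In D major degree 3 is F#; lowered it becomes F. In D minor the chord on F is F–A–C–E.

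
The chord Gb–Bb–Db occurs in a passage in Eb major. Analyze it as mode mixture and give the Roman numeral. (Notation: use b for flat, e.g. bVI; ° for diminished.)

bIII

Gb is the lowered form of scale degree 3 in Eb major (the diatonic degree 3 is G). The diatonic chord on degree 3 would be Gm (iii), but Gb–Bb–Db is the major chord from Eb minor. As a borrowed chord it is labeled bIII.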